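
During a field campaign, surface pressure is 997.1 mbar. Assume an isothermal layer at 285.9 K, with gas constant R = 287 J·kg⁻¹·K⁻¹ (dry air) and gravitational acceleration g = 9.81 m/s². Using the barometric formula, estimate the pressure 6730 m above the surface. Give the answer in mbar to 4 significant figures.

P ≈ 446.0 mbar

Scale height: H = RT/g = 287 × 285.9 / 9.81 = 8364.3 m.
Barometric formula: P = P₀ exp(−z/H).
z/H = 6730.0/8364.3 = 0.80461; exp(−0.80461) = 0.44726.
P = 997.1 × 0.44726 = 445.96 mbar.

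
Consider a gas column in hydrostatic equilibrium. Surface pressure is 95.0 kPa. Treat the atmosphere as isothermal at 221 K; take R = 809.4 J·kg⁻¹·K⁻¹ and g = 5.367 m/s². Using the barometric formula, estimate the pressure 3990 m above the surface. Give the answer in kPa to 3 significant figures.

P ≈ 84.3 kPa

Scale height: H = RT/g = 809.4 × 221 / 5.367 = 33329 m.
Barometric formula: P = P₀ exp(−z/H).
z/H = 3990.0/33329 = 0.11972; exp(−0.11972) = 0.88717.
P = 95.0 × 0.88717 = 84.281 kPa.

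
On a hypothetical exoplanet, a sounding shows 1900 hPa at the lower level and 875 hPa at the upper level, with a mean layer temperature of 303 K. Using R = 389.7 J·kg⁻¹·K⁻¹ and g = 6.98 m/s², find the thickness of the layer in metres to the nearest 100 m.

Δz ≈ 13100 m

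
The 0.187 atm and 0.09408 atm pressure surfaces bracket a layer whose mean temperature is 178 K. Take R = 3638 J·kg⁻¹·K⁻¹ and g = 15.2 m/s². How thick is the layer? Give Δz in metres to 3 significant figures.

Δz ≈ 29300 m

Hypsometric equation: Δz = (R T̄/g) ln(P₁/P₂).
R T̄/g = 3638 × 178 / 15.2 = 42603 m.
ln(0.187/0.09408) = ln(1.9877) = 0.68698.
Δz = 42603 × 0.68698 = 29267 m.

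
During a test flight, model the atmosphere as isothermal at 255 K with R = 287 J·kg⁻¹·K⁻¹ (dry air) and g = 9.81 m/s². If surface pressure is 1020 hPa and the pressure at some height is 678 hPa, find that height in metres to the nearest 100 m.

Scale height: H = RT/g = 287 × 255 / 9.81 = 7460.2 m.
Invert the barometric formula: z = H ln(P₀/P).
P₀/P = 1020/678 = 1.5044; ln(1.5044) = 0.40839.
z = 7460.2 × 0.40839 = 3046.7 m.

z ≈ 3000 m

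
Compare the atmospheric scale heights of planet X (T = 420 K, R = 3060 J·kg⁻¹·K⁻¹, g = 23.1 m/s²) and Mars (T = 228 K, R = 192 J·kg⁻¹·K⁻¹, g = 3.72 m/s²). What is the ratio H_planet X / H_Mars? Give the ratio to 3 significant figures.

H = RT/g for each body.
H_planet X = 3060 × 420 / 23.1 = 55636 m.
H_Mars = 192 × 228 / 3.72 = 11768 m.
H_planet X/H_Mars = 55636/11768 = 4.7277.

H_planet X/H_Mars ≈ 4.73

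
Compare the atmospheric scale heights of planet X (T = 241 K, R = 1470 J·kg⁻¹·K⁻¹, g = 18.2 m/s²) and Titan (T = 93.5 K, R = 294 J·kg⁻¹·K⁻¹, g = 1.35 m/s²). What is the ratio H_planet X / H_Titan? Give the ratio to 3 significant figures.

H_planet X/H_Titan ≈ 0.956

H = RT/g for each body.
H_planet X = 1470 × 241 / 18.2 = 19465 m.
H_Titan = 294 × 93.5 / 1.35 = 20362 m.
H_planet X/H_Titan = 19465/20362 = 0.95595.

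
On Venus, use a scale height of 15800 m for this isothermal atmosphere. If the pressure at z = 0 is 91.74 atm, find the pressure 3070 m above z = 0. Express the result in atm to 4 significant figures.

Barometric formula: P = P₀ exp(−z/H).
z/H = 3070.0/15800 = 0.19430; exp(−0.19430) = 0.82341.
P = 91.74 × 0.82341 = 75.540 atm.

P ≈ 75.54 atm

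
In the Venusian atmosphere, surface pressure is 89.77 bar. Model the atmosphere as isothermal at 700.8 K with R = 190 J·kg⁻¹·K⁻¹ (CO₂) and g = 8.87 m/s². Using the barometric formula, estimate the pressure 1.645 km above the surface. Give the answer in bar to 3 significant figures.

P ≈ 80.5 bar

Scale height: H = RT/g = 190 × 700.8 / 8.87 = 15011 m.
Barometric formula: P = P₀ exp(−z/H).
z/H = 1645.0/15011 = 0.10959; exp(−0.10959) = 0.89620.
P = 89.77 × 0.89620 = 80.452 bar.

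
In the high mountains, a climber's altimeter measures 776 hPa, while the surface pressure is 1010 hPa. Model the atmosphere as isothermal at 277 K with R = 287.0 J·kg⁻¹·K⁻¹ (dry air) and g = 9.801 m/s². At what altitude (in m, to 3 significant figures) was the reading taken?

z ≈ 2140 m

Scale height: H = RT/g = 287.0 × 277 / 9.801 = 8111.3 m.
Invert the barometric formula: z = H ln(P₀/P).
P₀/P = 1010/776 = 1.3015; ln(1.3015) = 0.26352.
z = 8111.3 × 0.26352 = 2137.5 m.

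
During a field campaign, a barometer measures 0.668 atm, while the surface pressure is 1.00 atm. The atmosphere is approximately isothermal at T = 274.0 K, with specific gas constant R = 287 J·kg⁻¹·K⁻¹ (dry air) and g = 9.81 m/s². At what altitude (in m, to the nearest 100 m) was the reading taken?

z ≈ 3200 m

Scale height: H = RT/g = 287 × 274.0 / 9.81 = 8016.1 m.
Invert the barometric formula: z = H ln(P₀/P).
P₀/P = 1.00/0.668 = 1.4970; ln(1.4970) = 0.40346.
z = 8016.1 × 0.40346 = 3234.2 m.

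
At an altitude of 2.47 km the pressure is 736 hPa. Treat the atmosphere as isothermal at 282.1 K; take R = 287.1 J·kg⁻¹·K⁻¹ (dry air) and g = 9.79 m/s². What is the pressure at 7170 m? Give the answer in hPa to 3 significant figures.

Scale height: H = RT/g = 287.1 × 282.1 / 9.79 = 8272.8 m.
Between two levels, P₂ = P₁ exp(−Δz/H) with Δz = z₂ − z₁.
Δz = 7170.0 − 2470.0 = 4700.0 m; Δz/H = 4700.0/8272.8 = 0.56813.
P₂ = 736 × exp(−0.56813) = 736 × 0.56658 = 417.00 hPa.

P ≈ 417 hPa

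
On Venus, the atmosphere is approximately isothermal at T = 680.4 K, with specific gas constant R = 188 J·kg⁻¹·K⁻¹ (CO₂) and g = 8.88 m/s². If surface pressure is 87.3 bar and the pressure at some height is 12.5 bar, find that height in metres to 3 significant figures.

z ≈ 28000 m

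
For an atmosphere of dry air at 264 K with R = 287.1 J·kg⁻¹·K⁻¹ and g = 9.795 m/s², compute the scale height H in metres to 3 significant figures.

H ≈ 7740 m

The scale height of an isothermal atmosphere is H = RT/g.
H = 287.1 × 264 / 9.795 = 75794/9.795 = 7738.0 m.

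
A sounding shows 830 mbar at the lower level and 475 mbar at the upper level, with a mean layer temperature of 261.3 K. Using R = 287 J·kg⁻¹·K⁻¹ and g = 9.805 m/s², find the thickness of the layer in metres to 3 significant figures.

Δz ≈ 4270 m

Hypsometric equation: Δz = (R T̄/g) ln(P₁/P₂).
R T̄/g = 287 × 261.3 / 9.805 = 7648.5 m.
ln(830/475) = ln(1.7474) = 0.55813.
Δz = 7648.5 × 0.55813 = 4268.9 m.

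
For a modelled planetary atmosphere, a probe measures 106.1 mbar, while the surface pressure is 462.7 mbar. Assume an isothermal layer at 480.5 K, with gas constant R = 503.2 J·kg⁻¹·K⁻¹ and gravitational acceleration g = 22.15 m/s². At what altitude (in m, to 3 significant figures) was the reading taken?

z ≈ 16100 m

Scale height: H = RT/g = 503.2 × 480.5 / 22.15 = 10916 m.
Invert the barometric formula: z = H ln(P₀/P).
P₀/P = 462.7/106.1 = 4.3610; ln(4.3610) = 1.4727.
z = 10916 × 1.4727 = 16076 m.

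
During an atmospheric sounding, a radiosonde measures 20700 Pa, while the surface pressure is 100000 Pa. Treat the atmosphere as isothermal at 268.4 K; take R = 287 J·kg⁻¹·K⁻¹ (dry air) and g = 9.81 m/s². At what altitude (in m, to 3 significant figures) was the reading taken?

z ≈ 12400 m

Scale height: H = RT/g = 287 × 268.4 / 9.81 = 7852.3 m.
Invert the barometric formula: z = H ln(P₀/P).
P₀/P = 100000/20700 = 4.8309; ln(4.8309) = 1.5750.
z = 7852.3 × 1.5750 = 12367 m.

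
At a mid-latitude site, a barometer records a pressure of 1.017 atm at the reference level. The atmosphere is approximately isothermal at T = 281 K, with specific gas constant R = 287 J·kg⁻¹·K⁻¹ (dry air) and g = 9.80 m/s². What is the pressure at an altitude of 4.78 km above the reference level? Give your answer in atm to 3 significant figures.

Scale height: H = RT/g = 287 × 281 / 9.80 = 8229.3 m.
Barometric formula: P = P₀ exp(−z/H).
z/H = 4780.0/8229.3 = 0.58085; exp(−0.58085) = 0.55942.
P = 1.017 × 0.55942 = 0.56893 atm.

P ≈ 0.569 atm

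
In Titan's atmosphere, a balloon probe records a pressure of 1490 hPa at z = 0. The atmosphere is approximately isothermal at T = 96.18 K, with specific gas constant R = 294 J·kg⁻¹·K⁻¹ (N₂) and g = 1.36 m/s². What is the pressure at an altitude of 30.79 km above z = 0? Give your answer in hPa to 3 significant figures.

Scale height: H = RT/g = 294 × 96.18 / 1.36 = 20792 m.
Barometric formula: P = P₀ exp(−z/H).
z/H = 30790/20792 = 1.4809; exp(−1.4809) = 0.22743.
P = 1490 × 0.22743 = 338.87 hPa.

P ≈ 339 hPa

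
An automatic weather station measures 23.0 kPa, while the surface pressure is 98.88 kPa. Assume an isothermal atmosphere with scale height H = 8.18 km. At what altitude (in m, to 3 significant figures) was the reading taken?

z ≈ 11900 m

Invert the barometric formula: z = H ln(P₀/P).
P₀/P = 98.88/23.0 = 4.2991; ln(4.2991) = 1.4584.
z = 8180.0 × 1.4584 = 11930 m.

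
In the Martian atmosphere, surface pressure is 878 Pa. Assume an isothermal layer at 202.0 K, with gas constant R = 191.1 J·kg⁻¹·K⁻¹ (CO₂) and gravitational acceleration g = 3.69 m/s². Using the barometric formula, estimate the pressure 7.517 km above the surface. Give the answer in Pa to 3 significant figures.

P ≈ 428 Pa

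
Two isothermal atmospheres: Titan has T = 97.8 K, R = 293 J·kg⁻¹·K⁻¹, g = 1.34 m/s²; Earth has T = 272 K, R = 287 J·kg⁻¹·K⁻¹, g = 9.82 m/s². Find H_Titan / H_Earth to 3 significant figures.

H_Titan/H_Earth ≈ 2.69

H = RT/g for each body.
H_Titan = 293 × 97.8 / 1.34 = 21385 m.
H_Earth = 287 × 272 / 9.82 = 7949.5 m.
H_Titan/H_Earth = 21385/7949.5 = 2.6901.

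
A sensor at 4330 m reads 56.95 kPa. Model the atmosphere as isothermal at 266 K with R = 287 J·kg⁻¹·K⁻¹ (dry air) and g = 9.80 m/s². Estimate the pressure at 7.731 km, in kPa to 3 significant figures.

P ≈ 36.8 kPa

Scale height: H = RT/g = 287 × 266 / 9.80 = 7790.0 m.
Between two levels, P₂ = P₁ exp(−Δz/H) with Δz = z₂ − z₁.
Δz = 7731.0 − 4330.0 = 3401.0 m; Δz/H = 3401.0/7790.0 = 0.43659.
P₂ = 56.95 × exp(−0.43659) = 56.95 × 0.64624 = 36.803 kPa.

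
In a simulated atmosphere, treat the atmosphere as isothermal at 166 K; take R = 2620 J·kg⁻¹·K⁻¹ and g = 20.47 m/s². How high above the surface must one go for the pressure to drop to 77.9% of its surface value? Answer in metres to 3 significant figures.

Scale height: H = RT/g = 2620 × 166 / 20.47 = 21247 m.
Set P/P₀ = exp(−z/H) = 0.779, so z = −H ln(0.779).
−ln(0.779) = 0.24974; z = 21247 × 0.24974 = 5306.2 m.

z ≈ 5310 m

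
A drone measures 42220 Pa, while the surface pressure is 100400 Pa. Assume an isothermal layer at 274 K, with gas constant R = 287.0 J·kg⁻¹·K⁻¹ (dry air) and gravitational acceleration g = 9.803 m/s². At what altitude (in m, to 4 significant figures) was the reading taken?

z ≈ 6949 m

Scale height: H = RT/g = 287.0 × 274 / 9.803 = 8021.8 m.
Invert the barometric formula: z = H ln(P₀/P).
P₀/P = 100400/42220 = 2.3780; ln(2.3780) = 0.86626.
z = 8021.8 × 0.86626 = 6949.0 m.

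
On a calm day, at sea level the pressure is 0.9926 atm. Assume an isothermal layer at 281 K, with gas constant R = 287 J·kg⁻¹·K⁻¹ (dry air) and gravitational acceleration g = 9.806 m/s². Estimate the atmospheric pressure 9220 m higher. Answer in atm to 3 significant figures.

Scale height: H = RT/g = 287 × 281 / 9.806 = 8224.3 m.
Barometric formula: P = P₀ exp(−z/H).
z/H = 9220.0/8224.3 = 1.1211; exp(−1.1211) = 0.32592.
P = 0.9926 × 0.32592 = 0.32351 atm.

P ≈ 0.324 atm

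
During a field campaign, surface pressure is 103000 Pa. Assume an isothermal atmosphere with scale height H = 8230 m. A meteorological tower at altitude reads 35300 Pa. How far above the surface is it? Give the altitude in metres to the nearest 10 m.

z ≈ 8810 m

Invert the barometric formula: z = H ln(P₀/P).
P₀/P = 103000/35300 = 2.9178; ln(2.9178) = 1.0708.
z = 8230.0 × 1.0708 = 8812.7 m.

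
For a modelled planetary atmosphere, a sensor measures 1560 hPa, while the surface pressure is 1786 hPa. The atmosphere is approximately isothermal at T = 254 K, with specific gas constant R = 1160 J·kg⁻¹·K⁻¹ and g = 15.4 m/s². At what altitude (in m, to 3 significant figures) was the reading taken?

z ≈ 2590 m

Scale height: H = RT/g = 1160 × 254 / 15.4 = 19132 m.
Invert the barometric formula: z = H ln(P₀/P).
P₀/P = 1786/1560 = 1.1449; ln(1.1449) = 0.13532.
z = 19132 × 0.13532 = 2588.9 m.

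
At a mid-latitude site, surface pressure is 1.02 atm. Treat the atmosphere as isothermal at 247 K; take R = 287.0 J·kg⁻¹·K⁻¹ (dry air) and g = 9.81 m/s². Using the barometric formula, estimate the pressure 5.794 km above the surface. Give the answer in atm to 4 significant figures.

Scale height: H = RT/g = 287.0 × 247 / 9.81 = 7226.2 m.
Barometric formula: P = P₀ exp(−z/H).
z/H = 5794.0/7226.2 = 0.80180; exp(−0.80180) = 0.44852.
P = 1.02 × 0.44852 = 0.45749 atm.

P ≈ 0.4575 atm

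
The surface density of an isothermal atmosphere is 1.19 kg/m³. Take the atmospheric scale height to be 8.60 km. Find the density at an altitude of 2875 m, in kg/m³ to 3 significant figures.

In an isothermal atmosphere, density decays like pressure: ρ = ρ₀ exp(−z/H).
z/H = 2875.0/8600.0 = 0.33430; exp(−0.33430) = 0.71584.
ρ = 1.19 × 0.71584 = 0.85185 kg/m³.

ρ ≈ 0.852 kg/m³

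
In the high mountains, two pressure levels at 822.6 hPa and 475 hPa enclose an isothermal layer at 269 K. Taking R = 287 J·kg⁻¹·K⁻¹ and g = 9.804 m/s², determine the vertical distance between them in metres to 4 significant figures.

Hypsometric equation: Δz = (R T̄/g) ln(P₁/P₂).
R T̄/g = 287 × 269 / 9.804 = 7874.6 m.
ln(822.6/475) = ln(1.7318) = 0.54916.
Δz = 7874.6 × 0.54916 = 4324.4 m.

Δz ≈ 4324 m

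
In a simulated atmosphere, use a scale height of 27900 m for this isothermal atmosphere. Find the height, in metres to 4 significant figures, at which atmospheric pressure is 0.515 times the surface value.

z ≈ 18510 m

Set P/P₀ = exp(−z/H) = 0.515, so z = −H ln(0.515).
−ln(0.515) = 0.66359; z = 27900 × 0.66359 = 18514 m.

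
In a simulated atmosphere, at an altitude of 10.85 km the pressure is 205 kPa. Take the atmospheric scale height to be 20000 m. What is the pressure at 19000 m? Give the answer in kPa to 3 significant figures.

Between two levels, P₂ = P₁ exp(−Δz/H) with Δz = z₂ − z₁.
Δz = 19000 − 10850 = 8150.0 m; Δz/H = 8150.0/20000 = 0.40750.
P₂ = 205 × exp(−0.40750) = 205 × 0.66531 = 136.39 kPa.

P ≈ 136 kPa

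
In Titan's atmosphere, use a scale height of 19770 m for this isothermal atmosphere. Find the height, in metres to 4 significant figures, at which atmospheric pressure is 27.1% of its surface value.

Set P/P₀ = exp(−z/H) = 0.271, so z = −H ln(0.271).
−ln(0.271) = 1.3056; z = 19770 × 1.3056 = 25812 m.

z ≈ 25810 m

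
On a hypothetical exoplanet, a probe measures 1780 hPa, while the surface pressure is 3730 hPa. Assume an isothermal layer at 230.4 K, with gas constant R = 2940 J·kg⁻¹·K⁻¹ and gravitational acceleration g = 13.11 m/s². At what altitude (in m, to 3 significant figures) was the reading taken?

Scale height: H = RT/g = 2940 × 230.4 / 13.11 = 51669 m.
Invert the barometric formula: z = H ln(P₀/P).
P₀/P = 3730/1780 = 2.0955; ln(2.0955) = 0.73979.
z = 51669 × 0.73979 = 38224 m.

z ≈ 38200 m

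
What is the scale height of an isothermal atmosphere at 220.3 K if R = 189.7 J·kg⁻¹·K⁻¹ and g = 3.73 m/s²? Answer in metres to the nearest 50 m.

H ≈ 11200 m

The scale height of an isothermal atmosphere is H = RT/g.
H = 189.7 × 220.3 / 3.73 = 41791/3.73 = 11204 m.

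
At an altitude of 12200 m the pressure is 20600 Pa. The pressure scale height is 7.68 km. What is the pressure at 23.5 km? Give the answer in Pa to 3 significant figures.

P ≈ 4730 Pa

Between two levels, P₂ = P₁ exp(−Δz/H) with Δz = z₂ − z₁.
Δz = 23500 − 12200 = 11300 m; Δz/H = 11300/7680.0 = 1.4714.
P₂ = 20600 × exp(−1.4714) = 20600 × 0.22960 = 4729.8 Pa.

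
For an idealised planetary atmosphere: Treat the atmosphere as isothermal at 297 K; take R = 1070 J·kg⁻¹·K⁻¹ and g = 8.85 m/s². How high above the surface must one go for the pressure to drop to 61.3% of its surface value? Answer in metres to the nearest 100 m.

z ≈ 17600 m

Scale height: H = RT/g = 1070 × 297 / 8.85 = 35908 m.
Set P/P₀ = exp(−z/H) = 0.613, so z = −H ln(0.613).
−ln(0.613) = 0.48939; z = 35908 × 0.48939 = 17573 m.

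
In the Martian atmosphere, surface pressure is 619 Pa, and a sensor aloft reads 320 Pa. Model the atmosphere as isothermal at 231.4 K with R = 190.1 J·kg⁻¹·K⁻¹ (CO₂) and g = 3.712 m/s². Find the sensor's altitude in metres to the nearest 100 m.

Scale height: H = RT/g = 190.1 × 231.4 / 3.712 = 11851 m.
Invert the barometric formula: z = H ln(P₀/P).
P₀/P = 619/320 = 1.9344; ln(1.9344) = 0.65980.
z = 11851 × 0.65980 = 7819.3 m.

z ≈ 7800 m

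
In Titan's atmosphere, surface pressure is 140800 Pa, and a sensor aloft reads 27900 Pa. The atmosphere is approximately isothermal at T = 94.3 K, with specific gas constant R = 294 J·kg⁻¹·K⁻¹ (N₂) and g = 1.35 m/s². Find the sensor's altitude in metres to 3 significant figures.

Scale height: H = RT/g = 294 × 94.3 / 1.35 = 20536 m.
Invert the barometric formula: z = H ln(P₀/P).
P₀/P = 140800/27900 = 5.0466; ln(5.0466) = 1.6187.
z = 20536 × 1.6187 = 33242 m.

z ≈ 33200 m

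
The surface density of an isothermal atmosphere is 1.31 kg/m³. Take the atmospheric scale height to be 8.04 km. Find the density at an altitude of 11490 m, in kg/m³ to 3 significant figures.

In an isothermal atmosphere, density decays like pressure: ρ = ρ₀ exp(−z/H).
z/H = 11490/8040.0 = 1.4291; exp(−1.4291) = 0.23952.
ρ = 1.31 × 0.23952 = 0.31377 kg/m³.

ρ ≈ 0.314 kg/m³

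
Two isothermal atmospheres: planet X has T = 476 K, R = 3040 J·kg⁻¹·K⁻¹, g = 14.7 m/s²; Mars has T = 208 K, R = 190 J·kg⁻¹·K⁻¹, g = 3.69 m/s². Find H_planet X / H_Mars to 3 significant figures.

H_planet X/H_Mars ≈ 9.19

H = RT/g for each body.
H_planet X = 3040 × 476 / 14.7 = 98438 m.
H_Mars = 190 × 208 / 3.69 = 10710 m.
H_planet X/H_Mars = 98438/10710 = 9.1912.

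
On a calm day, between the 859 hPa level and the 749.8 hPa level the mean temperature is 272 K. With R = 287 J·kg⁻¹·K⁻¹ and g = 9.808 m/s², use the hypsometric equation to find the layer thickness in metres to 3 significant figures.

Δz ≈ 1080 m

Hypsometric equation: Δz = (R T̄/g) ln(P₁/P₂).
R T̄/g = 287 × 272 / 9.808 = 7959.2 m.
ln(859/749.8) = ln(1.1456) = 0.13593.
Δz = 7959.2 × 0.13593 = 1081.9 m.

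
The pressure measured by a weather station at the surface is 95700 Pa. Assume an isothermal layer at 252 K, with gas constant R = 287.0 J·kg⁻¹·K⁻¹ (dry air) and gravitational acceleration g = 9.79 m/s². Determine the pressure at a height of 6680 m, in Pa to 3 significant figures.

Scale height: H = RT/g = 287.0 × 252 / 9.79 = 7387.5 m.
Barometric formula: P = P₀ exp(−z/H).
z/H = 6680.0/7387.5 = 0.90423; exp(−0.90423) = 0.40485.
P = 95700 × 0.40485 = 38744 Pa.

P ≈ 38700 Pa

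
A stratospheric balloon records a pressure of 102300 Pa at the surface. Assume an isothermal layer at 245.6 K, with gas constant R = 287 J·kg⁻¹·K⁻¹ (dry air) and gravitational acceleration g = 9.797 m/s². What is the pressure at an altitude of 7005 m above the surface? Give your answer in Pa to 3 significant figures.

Scale height: H = RT/g = 287 × 245.6 / 9.797 = 7194.8 m.
Barometric formula: P = P₀ exp(−z/H).
z/H = 7005.0/7194.8 = 0.97362; exp(−0.97362) = 0.37771.
P = 102300 × 0.37771 = 38640 Pa.

P ≈ 38600 Pa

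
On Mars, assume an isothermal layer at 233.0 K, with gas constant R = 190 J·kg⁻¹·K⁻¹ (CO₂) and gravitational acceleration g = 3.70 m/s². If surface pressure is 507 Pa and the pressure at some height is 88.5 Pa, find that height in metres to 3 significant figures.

z ≈ 20900 m

Scale height: H = RT/g = 190 × 233.0 / 3.70 = 11965 m.
Invert the barometric formula: z = H ln(P₀/P).
P₀/P = 507/88.5 = 5.7288; ln(5.7288) = 1.7455.
z = 11965 × 1.7455 = 20885 m.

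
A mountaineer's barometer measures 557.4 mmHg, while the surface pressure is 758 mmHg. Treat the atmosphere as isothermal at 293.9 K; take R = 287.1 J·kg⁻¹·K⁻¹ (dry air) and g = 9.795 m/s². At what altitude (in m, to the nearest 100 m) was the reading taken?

z ≈ 2600 m

Scale height: H = RT/g = 287.1 × 293.9 / 9.795 = 8614.5 m.
Invert the barometric formula: z = H ln(P₀/P).
P₀/P = 758/557.4 = 1.3599; ln(1.3599) = 0.30741.
z = 8614.5 × 0.30741 = 2648.2 m.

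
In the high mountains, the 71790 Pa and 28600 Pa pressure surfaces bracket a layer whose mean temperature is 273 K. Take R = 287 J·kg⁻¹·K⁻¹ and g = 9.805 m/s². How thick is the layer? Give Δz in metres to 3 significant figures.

Hypsometric equation: Δz = (R T̄/g) ln(P₁/P₂).
R T̄/g = 287 × 273 / 9.805 = 7990.9 m.
ln(71790/28600) = ln(2.5101) = 0.92032.
Δz = 7990.9 × 0.92032 = 7354.2 m.

Δz ≈ 7350 m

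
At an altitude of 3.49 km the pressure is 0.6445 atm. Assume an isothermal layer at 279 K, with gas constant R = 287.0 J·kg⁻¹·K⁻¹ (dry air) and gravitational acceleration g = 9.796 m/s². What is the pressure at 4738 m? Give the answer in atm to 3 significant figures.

P ≈ 0.553 atm

Scale height: H = RT/g = 287.0 × 279 / 9.796 = 8174.1 m.
Between two levels, P₂ = P₁ exp(−Δz/H) with Δz = z₂ − z₁.
Δz = 4738.0 − 3490.0 = 1248.0 m; Δz/H = 1248.0/8174.1 = 0.15268.
P₂ = 0.6445 × exp(−0.15268) = 0.6445 × 0.85840 = 0.55324 atm.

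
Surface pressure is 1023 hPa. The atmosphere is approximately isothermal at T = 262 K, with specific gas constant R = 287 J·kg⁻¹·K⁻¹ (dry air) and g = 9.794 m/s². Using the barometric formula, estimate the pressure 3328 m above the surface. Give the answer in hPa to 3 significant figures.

Scale height: H = RT/g = 287 × 262 / 9.794 = 7677.6 m.
Barometric formula: P = P₀ exp(−z/H).
z/H = 3328.0/7677.6 = 0.43347; exp(−0.43347) = 0.64826.
P = 1023 × 0.64826 = 663.17 hPa.

P ≈ 663 hPa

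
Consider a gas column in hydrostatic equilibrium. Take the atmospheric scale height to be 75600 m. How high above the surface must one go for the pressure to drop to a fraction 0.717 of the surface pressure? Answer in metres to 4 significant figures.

Set P/P₀ = exp(−z/H) = 0.717, so z = −H ln(0.717).
−ln(0.717) = 0.33268; z = 75600 × 0.33268 = 25151 m.

z ≈ 25150 m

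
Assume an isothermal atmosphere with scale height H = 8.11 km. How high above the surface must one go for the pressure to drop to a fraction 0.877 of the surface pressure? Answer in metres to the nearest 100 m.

Set P/P₀ = exp(−z/H) = 0.877, so z = −H ln(0.877).
−ln(0.877) = 0.13125; z = 8110.0 × 0.13125 = 1064.4 m.

z ≈ 1100 m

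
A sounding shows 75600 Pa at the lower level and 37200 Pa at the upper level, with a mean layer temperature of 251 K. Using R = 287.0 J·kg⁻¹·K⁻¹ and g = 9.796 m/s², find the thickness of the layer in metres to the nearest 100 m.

Δz ≈ 5200 m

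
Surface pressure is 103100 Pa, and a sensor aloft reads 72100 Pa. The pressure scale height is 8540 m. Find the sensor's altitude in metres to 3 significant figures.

Invert the barometric formula: z = H ln(P₀/P).
P₀/P = 103100/72100 = 1.4300; ln(1.4300) = 0.35767.
z = 8540.0 × 0.35767 = 3054.5 m.

z ≈ 3050 m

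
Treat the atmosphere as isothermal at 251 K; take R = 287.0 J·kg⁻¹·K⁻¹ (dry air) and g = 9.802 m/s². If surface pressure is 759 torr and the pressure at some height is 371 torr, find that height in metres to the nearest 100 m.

z ≈ 5300 m

Scale height: H = RT/g = 287.0 × 251 / 9.802 = 7349.2 m.
Invert the barometric formula: z = H ln(P₀/P).
P₀/P = 759/371 = 2.0458; ln(2.0458) = 0.71579.
z = 7349.2 × 0.71579 = 5260.5 m.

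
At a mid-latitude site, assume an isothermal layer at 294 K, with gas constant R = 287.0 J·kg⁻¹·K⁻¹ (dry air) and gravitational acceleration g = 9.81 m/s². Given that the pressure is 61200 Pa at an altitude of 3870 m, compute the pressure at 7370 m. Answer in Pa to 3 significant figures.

P ≈ 40700 Pa

Scale height: H = RT/g = 287.0 × 294 / 9.81 = 8601.2 m.
Between two levels, P₂ = P₁ exp(−Δz/H) with Δz = z₂ − z₁.
Δz = 7370.0 − 3870.0 = 3500.0 m; Δz/H = 3500.0/8601.2 = 0.40692.
P₂ = 61200 × exp(−0.40692) = 61200 × 0.66570 = 40741 Pa.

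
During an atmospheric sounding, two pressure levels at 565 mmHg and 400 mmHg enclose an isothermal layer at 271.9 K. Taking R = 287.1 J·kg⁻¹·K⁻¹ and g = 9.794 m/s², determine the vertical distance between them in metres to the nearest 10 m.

Δz ≈ 2750 m

Hypsometric equation: Δz = (R T̄/g) ln(P₁/P₂).
R T̄/g = 287.1 × 271.9 / 9.794 = 7970.4 m.
ln(565/400) = ln(1.4125) = 0.34536.
Δz = 7970.4 × 0.34536 = 2752.7 m.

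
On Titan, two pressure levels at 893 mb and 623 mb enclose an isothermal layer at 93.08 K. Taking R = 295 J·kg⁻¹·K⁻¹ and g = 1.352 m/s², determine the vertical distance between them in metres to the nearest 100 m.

Δz ≈ 7300 m

Hypsometric equation: Δz = (R T̄/g) ln(P₁/P₂).
R T̄/g = 295 × 93.08 / 1.352 = 20310 m.
ln(893/623) = ln(1.4334) = 0.36005.
Δz = 20310 × 0.36005 = 7312.6 m.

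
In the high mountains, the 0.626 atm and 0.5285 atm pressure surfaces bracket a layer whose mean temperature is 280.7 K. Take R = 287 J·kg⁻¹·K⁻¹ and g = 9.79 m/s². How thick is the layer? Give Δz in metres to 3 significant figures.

Hypsometric equation: Δz = (R T̄/g) ln(P₁/P₂).
R T̄/g = 287 × 280.7 / 9.79 = 8228.9 m.
ln(0.626/0.5285) = ln(1.1845) = 0.16932.
Δz = 8228.9 × 0.16932 = 1393.3 m.

Δz ≈ 1390 m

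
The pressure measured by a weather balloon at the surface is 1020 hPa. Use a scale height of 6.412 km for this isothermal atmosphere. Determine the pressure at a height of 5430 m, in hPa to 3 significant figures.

P ≈ 437 hPa

Barometric formula: P = P₀ exp(−z/H).
z/H = 5430.0/6412.0 = 0.84685; exp(−0.84685) = 0.42876.
P = 1020 × 0.42876 = 437.34 hPa.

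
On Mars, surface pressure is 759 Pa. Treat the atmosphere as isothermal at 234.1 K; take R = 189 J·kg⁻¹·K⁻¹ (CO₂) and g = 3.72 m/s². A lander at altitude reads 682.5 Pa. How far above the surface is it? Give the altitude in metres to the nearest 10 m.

Scale height: H = RT/g = 189 × 234.1 / 3.72 = 11894 m.
Invert the barometric formula: z = H ln(P₀/P).
P₀/P = 759/682.5 = 1.1121; ln(1.1121) = 0.10625.
z = 11894 × 0.10625 = 1263.7 m.

z ≈ 1260 m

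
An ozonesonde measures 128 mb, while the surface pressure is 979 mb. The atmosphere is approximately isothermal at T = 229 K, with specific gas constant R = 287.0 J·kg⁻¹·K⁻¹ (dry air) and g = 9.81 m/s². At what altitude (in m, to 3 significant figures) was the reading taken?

z ≈ 13600 m

Scale height: H = RT/g = 287.0 × 229 / 9.81 = 6699.6 m.
Invert the barometric formula: z = H ln(P₀/P).
P₀/P = 979/128 = 7.6484; ln(7.6484) = 2.0345.
z = 6699.6 × 2.0345 = 13630 m.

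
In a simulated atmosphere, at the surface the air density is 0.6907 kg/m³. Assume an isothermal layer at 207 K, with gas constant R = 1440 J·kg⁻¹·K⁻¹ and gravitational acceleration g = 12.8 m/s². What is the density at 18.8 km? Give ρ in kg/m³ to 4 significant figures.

ρ ≈ 0.3081 kg/m³

Scale height: H = RT/g = 1440 × 207 / 12.8 = 23288 m.
In an isothermal atmosphere, density decays like pressure: ρ = ρ₀ exp(−z/H).
z/H = 18800/23288 = 0.80728; exp(−0.80728) = 0.44607.
ρ = 0.6907 × 0.44607 = 0.30810 kg/m³.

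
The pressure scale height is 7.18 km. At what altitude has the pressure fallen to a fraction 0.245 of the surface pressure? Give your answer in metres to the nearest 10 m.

Set P/P₀ = exp(−z/H) = 0.245, so z = −H ln(0.245).
−ln(0.245) = 1.4065; z = 7180.0 × 1.4065 = 10099 m.

z ≈ 10100 m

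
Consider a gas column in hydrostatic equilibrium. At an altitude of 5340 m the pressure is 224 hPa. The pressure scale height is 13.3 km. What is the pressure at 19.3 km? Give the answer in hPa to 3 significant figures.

P ≈ 78.4 hPa

Between two levels, P₂ = P₁ exp(−Δz/H) with Δz = z₂ − z₁.
Δz = 19300 − 5340.0 = 13960 m; Δz/H = 13960/13300 = 1.0496.
P₂ = 224 × exp(−1.0496) = 224 × 0.35008 = 78.418 hPa.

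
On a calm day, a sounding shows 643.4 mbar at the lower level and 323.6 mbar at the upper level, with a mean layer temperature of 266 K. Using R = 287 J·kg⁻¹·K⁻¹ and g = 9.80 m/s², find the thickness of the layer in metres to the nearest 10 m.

Δz ≈ 5350 m

Hypsometric equation: Δz = (R T̄/g) ln(P₁/P₂).
R T̄/g = 287 × 266 / 9.80 = 7790.0 m.
ln(643.4/323.6) = ln(1.9883) = 0.68728.
Δz = 7790.0 × 0.68728 = 5353.9 m.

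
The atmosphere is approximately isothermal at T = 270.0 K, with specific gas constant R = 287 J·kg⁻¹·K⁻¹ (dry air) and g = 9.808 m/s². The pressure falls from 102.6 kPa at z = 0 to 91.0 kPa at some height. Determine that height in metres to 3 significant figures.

z ≈ 948 m

Scale height: H = RT/g = 287 × 270.0 / 9.808 = 7900.7 m.
Invert the barometric formula: z = H ln(P₀/P).
P₀/P = 102.6/91.0 = 1.1275; ln(1.1275) = 0.12000.
z = 7900.7 × 0.12000 = 948.08 m.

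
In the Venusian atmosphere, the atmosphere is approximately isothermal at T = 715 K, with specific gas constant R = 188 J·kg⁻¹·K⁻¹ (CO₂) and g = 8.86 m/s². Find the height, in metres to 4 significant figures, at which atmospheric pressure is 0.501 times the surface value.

Scale height: H = RT/g = 188 × 715 / 8.86 = 15172 m.
Set P/P₀ = exp(−z/H) = 0.501, so z = −H ln(0.501).
−ln(0.501) = 0.69115; z = 15172 × 0.69115 = 10486 m.

z ≈ 10490 m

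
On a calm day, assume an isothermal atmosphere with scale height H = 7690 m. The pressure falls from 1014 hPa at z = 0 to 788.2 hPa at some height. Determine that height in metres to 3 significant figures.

z ≈ 1940 m

Invert the barometric formula: z = H ln(P₀/P).
P₀/P = 1014/788.2 = 1.2865; ln(1.2865) = 0.25193.
z = 7690.0 × 0.25193 = 1937.3 m.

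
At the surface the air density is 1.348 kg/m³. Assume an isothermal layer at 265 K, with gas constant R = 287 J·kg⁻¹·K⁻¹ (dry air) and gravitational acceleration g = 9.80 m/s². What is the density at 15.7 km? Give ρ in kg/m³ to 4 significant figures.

Scale height: H = RT/g = 287 × 265 / 9.80 = 7760.7 m.
In an isothermal atmosphere, density decays like pressure: ρ = ρ₀ exp(−z/H).
z/H = 15700/7760.7 = 2.0230; exp(−2.0230) = 0.13226.
ρ = 1.348 × 0.13226 = 0.17829 kg/m³.

ρ ≈ 0.1783 kg/m³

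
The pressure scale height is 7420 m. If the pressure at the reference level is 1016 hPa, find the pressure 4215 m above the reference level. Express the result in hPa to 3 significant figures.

P ≈ 576 hPa

Barometric formula: P = P₀ exp(−z/H).
z/H = 4215.0/7420.0 = 0.56806; exp(−0.56806) = 0.56662.
P = 1016 × 0.56662 = 575.69 hPa.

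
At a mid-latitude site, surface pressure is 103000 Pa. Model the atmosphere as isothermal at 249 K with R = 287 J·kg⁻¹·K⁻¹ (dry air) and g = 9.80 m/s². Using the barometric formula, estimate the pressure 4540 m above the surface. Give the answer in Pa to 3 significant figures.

Scale height: H = RT/g = 287 × 249 / 9.80 = 7292.1 m.
Barometric formula: P = P₀ exp(−z/H).
z/H = 4540.0/7292.1 = 0.62259; exp(−0.62259) = 0.53655.
P = 103000 × 0.53655 = 55265 Pa.

P ≈ 55300 Pa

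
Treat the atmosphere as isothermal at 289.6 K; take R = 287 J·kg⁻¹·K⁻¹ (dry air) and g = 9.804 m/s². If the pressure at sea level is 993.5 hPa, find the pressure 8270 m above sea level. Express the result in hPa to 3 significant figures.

P ≈ 375 hPa

Scale height: H = RT/g = 287 × 289.6 / 9.804 = 8477.7 m.
Barometric formula: P = P₀ exp(−z/H).
z/H = 8270.0/8477.7 = 0.97550; exp(−0.97550) = 0.37700.
P = 993.5 × 0.37700 = 374.55 hPa.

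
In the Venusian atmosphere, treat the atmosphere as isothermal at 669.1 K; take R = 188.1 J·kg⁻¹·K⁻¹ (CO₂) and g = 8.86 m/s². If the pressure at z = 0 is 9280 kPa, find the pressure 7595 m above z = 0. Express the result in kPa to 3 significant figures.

P ≈ 5440 kPa

Scale height: H = RT/g = 188.1 × 669.1 / 8.86 = 14205 m.
Barometric formula: P = P₀ exp(−z/H).
z/H = 7595.0/14205 = 0.53467; exp(−0.53467) = 0.58586.
P = 9280 × 0.58586 = 5436.8 kPa.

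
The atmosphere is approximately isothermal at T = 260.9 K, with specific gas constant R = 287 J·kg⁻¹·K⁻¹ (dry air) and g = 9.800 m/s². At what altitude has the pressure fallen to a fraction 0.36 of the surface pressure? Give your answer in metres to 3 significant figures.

z ≈ 7810 m

Scale height: H = RT/g = 287 × 260.9 / 9.800 = 7640.6 m.
Set P/P₀ = exp(−z/H) = 0.36, so z = −H ln(0.36).
−ln(0.36) = 1.0217; z = 7640.6 × 1.0217 = 7806.4 m.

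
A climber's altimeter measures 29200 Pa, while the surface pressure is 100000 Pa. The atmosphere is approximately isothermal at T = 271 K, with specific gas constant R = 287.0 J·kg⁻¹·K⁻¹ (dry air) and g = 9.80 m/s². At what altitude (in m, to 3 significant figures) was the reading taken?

Scale height: H = RT/g = 287.0 × 271 / 9.80 = 7936.4 m.
Invert the barometric formula: z = H ln(P₀/P).
P₀/P = 100000/29200 = 3.4247; ln(3.4247) = 1.2310.
z = 7936.4 × 1.2310 = 9769.7 m.

z ≈ 9770 m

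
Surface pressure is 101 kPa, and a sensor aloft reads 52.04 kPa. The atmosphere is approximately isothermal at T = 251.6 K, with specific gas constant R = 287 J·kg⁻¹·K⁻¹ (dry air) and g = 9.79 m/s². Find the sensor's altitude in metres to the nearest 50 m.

z ≈ 4900 m

Scale height: H = RT/g = 287 × 251.6 / 9.79 = 7375.8 m.
Invert the barometric formula: z = H ln(P₀/P).
P₀/P = 101/52.04 = 1.9408; ln(1.9408) = 0.66310.
z = 7375.8 × 0.66310 = 4890.9 m.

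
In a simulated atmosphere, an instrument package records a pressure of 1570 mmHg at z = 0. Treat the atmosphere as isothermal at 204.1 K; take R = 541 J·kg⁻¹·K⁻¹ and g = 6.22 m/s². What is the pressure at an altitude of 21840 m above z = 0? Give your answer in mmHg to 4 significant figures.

Scale height: H = RT/g = 541 × 204.1 / 6.22 = 17752 m.
Barometric formula: P = P₀ exp(−z/H).
z/H = 21840/17752 = 1.2303; exp(−1.2303) = 0.29220.
P = 1570 × 0.29220 = 458.75 mmHg.

P ≈ 458.8 mmHg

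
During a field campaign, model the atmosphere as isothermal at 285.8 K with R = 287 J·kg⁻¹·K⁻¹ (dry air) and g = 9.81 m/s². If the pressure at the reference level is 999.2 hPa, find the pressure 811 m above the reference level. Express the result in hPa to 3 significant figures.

Scale height: H = RT/g = 287 × 285.8 / 9.81 = 8361.3 m.
Barometric formula: P = P₀ exp(−z/H).
z/H = 811.00/8361.3 = 0.096994; exp(−0.096994) = 0.90756.
P = 999.2 × 0.90756 = 906.83 hPa.

P ≈ 907 hPa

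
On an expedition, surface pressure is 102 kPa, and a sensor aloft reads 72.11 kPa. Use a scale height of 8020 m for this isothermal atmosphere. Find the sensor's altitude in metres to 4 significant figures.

z ≈ 2781 m

Invert the barometric formula: z = H ln(P₀/P).
P₀/P = 102/72.11 = 1.4145; ln(1.4145) = 0.34678.
z = 8020.0 × 0.34678 = 2781.2 m.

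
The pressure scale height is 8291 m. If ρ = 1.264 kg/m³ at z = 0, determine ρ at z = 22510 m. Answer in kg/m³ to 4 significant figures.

ρ ≈ 0.08368 kg/m³

In an isothermal atmosphere, density decays like pressure: ρ = ρ₀ exp(−z/H).
z/H = 22510/8291.0 = 2.7150; exp(−2.7150) = 0.066205.
ρ = 1.264 × 0.066205 = 0.083683 kg/m³.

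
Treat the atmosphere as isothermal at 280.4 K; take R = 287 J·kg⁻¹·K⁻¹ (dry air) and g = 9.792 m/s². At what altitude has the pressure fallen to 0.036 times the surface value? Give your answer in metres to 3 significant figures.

z ≈ 27300 m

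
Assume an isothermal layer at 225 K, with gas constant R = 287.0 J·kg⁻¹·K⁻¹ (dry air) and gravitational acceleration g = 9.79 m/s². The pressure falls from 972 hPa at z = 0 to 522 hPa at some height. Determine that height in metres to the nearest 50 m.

Scale height: H = RT/g = 287.0 × 225 / 9.79 = 6596.0 m.
Invert the barometric formula: z = H ln(P₀/P).
P₀/P = 972/522 = 1.8621; ln(1.8621) = 0.62170.
z = 6596.0 × 0.62170 = 4100.7 m.

z ≈ 4100 m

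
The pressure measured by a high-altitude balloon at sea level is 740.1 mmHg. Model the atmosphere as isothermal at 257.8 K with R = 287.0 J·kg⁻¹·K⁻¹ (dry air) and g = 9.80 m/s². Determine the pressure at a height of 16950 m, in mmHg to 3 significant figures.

P ≈ 78.4 mmHg

Scale height: H = RT/g = 287.0 × 257.8 / 9.80 = 7549.9 m.
Barometric formula: P = P₀ exp(−z/H).
z/H = 16950/7549.9 = 2.2451; exp(−2.2451) = 0.10592.
P = 740.1 × 0.10592 = 78.391 mmHg.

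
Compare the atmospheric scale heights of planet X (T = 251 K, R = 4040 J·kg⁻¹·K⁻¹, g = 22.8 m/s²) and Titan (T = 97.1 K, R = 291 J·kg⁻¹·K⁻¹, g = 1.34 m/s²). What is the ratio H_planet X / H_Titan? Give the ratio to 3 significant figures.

H_planet X/H_Titan ≈ 2.11

H = RT/g for each body.
H_planet X = 4040 × 251 / 22.8 = 44475 m.
H_Titan = 291 × 97.1 / 1.34 = 21087 m.
H_planet X/H_Titan = 44475/21087 = 2.1091.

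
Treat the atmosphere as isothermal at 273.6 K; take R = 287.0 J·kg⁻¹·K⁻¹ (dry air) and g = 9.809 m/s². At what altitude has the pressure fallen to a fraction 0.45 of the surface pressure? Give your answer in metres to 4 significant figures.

z ≈ 6392 m

Scale height: H = RT/g = 287.0 × 273.6 / 9.809 = 8005.2 m.
Set P/P₀ = exp(−z/H) = 0.45, so z = −H ln(0.45).
−ln(0.45) = 0.79851; z = 8005.2 × 0.79851 = 6392.2 m.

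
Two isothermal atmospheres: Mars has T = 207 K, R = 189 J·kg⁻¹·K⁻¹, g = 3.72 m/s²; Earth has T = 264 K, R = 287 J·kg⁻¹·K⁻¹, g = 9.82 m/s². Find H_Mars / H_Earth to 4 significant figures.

H_Mars/H_Earth ≈ 1.363

H = RT/g for each body.
H_Mars = 189 × 207 / 3.72 = 10517 m.
H_Earth = 287 × 264 / 9.82 = 7715.7 m.
H_Mars/H_Earth = 10517/7715.7 = 1.3631.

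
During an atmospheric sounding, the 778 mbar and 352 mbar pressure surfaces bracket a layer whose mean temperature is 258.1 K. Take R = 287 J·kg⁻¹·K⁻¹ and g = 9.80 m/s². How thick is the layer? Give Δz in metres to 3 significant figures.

Δz ≈ 5990 m

Hypsometric equation: Δz = (R T̄/g) ln(P₁/P₂).
R T̄/g = 287 × 258.1 / 9.80 = 7558.6 m.
ln(778/352) = ln(2.2102) = 0.79308.
Δz = 7558.6 × 0.79308 = 5994.6 m.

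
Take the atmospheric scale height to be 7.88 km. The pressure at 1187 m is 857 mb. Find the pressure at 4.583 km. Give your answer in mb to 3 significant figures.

P ≈ 557 mb

Between two levels, P₂ = P₁ exp(−Δz/H) with Δz = z₂ − z₁.
Δz = 4583.0 − 1187.0 = 3396.0 m; Δz/H = 3396.0/7880.0 = 0.43096.
P₂ = 857 × exp(−0.43096) = 857 × 0.64988 = 556.95 mb.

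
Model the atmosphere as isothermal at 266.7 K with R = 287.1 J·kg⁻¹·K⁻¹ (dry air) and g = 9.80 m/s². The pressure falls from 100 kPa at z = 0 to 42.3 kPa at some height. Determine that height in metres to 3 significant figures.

z ≈ 6720 m

Scale height: H = RT/g = 287.1 × 266.7 / 9.80 = 7813.2 m.
Invert the barometric formula: z = H ln(P₀/P).
P₀/P = 100/42.3 = 2.3641; ln(2.3641) = 0.86040.
z = 7813.2 × 0.86040 = 6722.5 m.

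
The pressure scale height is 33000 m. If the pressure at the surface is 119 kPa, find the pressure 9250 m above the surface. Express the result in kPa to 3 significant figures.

Barometric formula: P = P₀ exp(−z/H).
z/H = 9250.0/33000 = 0.28030; exp(−0.28030) = 0.75556.
P = 119 × 0.75556 = 89.912 kPa.

P ≈ 89.9 kPa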